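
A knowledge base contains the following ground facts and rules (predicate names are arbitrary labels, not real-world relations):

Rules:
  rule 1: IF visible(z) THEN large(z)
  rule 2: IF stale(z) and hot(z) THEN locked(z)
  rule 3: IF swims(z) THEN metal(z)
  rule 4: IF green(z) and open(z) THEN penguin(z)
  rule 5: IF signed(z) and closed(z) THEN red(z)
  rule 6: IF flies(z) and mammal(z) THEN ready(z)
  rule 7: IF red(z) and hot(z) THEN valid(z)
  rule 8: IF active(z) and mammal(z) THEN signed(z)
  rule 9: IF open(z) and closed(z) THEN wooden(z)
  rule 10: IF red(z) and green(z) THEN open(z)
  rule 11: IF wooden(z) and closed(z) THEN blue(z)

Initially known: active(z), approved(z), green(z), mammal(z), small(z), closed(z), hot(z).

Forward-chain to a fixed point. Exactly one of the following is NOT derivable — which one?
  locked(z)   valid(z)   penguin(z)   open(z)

locked(z)

Round 1 fires rule 8, giving signed(z).
Round 2 fires rule 5, giving red(z).
Round 3 fires rule 7, rule 10, giving valid(z), open(z).
Round 4 fires rule 4, rule 9, giving penguin(z), wooden(z).
Round 5 fires rule 11, giving blue(z).
Derived: open(z) (round 3), valid(z) (round 3), penguin(z) (round 4). locked(z) never appears in any round.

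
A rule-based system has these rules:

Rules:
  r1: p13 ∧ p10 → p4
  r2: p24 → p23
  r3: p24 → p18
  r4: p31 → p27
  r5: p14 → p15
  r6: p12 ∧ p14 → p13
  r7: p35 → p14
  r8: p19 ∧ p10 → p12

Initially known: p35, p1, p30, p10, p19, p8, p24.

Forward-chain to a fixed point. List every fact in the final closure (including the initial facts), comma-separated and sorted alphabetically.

p1, p10, p12, p13, p14, p15, p18, p19, p23, p24, p30, p35, p4, p8

Round 1 — r2, r3, r7, r8, derive p23, p18, p14, p12.
Round 2 — r5, r6, derive p15, p13.
Round 3 — r1, derive p4.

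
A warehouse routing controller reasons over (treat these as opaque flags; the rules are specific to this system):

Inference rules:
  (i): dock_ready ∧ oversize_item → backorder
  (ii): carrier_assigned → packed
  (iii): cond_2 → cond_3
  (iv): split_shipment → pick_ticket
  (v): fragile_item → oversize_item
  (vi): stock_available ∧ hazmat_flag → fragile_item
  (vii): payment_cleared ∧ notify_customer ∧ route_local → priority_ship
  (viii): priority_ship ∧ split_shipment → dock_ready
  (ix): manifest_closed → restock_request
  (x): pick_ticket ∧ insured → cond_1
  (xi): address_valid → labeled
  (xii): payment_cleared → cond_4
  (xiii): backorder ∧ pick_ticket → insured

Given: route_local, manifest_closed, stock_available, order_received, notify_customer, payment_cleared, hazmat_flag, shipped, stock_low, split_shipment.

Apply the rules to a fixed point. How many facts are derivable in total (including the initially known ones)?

20

[1] (iv) [split_shipment → pick_ticket]; (vi) [stock_available ∧ hazmat_flag → fragile_item]; (vii) [payment_cleared ∧ notify_customer ∧ route_local → priority_ship]; (ix) [manifest_closed → restock_request]; (xii) [payment_cleared → cond_4]. ⇒ new: pick_ticket, fragile_item, priority_ship, restock_request, cond_4.
[2] (v) [fragile_item → oversize_item]; (viii) [priority_ship ∧ split_shipment → dock_ready]. ⇒ new: oversize_item, dock_ready.
[3] (i) [dock_ready ∧ oversize_item → backorder]. ⇒ new: backorder.
[4] (xiii) [backorder ∧ pick_ticket → insured]. ⇒ new: insured.
[5] (x) [pick_ticket ∧ insured → cond_1]. ⇒ new: cond_1.
Closure: {backorder, cond_1, cond_4, dock_ready, fragile_item, hazmat_flag, insured, manifest_closed, notify_customer, order_received, oversize_item, payment_cleared, pick_ticket, priority_ship, restock_request, route_local, shipped, split_shipment, stock_available, stock_low} — 20 facts.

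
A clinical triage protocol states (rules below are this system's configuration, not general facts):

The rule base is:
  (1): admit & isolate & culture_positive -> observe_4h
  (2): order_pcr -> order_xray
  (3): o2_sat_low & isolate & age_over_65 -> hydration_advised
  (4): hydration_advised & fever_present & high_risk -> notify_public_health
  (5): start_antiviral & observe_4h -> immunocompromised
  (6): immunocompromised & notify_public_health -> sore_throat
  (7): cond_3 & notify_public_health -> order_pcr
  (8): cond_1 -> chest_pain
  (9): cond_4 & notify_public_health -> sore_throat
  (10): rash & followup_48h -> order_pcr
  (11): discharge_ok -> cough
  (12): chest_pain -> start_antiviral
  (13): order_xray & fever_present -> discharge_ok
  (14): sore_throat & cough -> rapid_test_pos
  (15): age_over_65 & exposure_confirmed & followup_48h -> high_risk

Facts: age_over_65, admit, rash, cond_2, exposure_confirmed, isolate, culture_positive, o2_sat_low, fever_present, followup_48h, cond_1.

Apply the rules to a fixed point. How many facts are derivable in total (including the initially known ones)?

Round 1: (1) [admit & isolate & culture_positive -> observe_4h]; (3) [o2_sat_low & isolate & age_over_65 -> hydration_advised]; (8) [cond_1 -> chest_pain]; (10) [rash & followup_48h -> order_pcr]; (15) [age_over_65 & exposure_confirmed & followup_48h -> high_risk]. New: observe_4h, hydration_advised, chest_pain, order_pcr, high_risk.
Round 2: (2) [order_pcr -> order_xray]; (4) [hydration_advised & fever_present & high_risk -> notify_public_health]; (12) [chest_pain -> start_antiviral]. New: order_xray, notify_public_health, start_antiviral.
Round 3: (5) [start_antiviral & observe_4h -> immunocompromised]; (13) [order_xray & fever_present -> discharge_ok]. New: immunocompromised, discharge_ok.
Round 4: (6) [immunocompromised & notify_public_health -> sore_throat]; (11) [discharge_ok -> cough]. New: sore_throat, cough.
Round 5: (14) [sore_throat & cough -> rapid_test_pos]. New: rapid_test_pos.
Closure: {admit, age_over_65, chest_pain, cond_1, cond_2, cough, culture_positive, discharge_ok, exposure_confirmed, fever_present, followup_48h, high_risk, hydration_advised, immunocompromised, isolate, notify_public_health, o2_sat_low, observe_4h, order_pcr, order_xray, rapid_test_pos, rash, sore_throat, start_antiviral} — 24 facts.

24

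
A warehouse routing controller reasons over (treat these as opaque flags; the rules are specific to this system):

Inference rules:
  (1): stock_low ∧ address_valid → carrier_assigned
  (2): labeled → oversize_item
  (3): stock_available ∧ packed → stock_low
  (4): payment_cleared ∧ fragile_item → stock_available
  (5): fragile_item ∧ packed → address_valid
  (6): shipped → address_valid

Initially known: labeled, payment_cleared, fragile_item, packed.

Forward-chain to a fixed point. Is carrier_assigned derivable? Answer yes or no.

Round 1: (2) [labeled → oversize_item]; (4) [payment_cleared ∧ fragile_item → stock_available]; (5) [fragile_item ∧ packed → address_valid]. New: oversize_item, stock_available, address_valid.
Round 2: (3) [stock_available ∧ packed → stock_low]. New: stock_low.
Round 3: (1) [stock_low ∧ address_valid → carrier_assigned]. New: carrier_assigned.
carrier_assigned appears in round 3, so it is derivable.

yes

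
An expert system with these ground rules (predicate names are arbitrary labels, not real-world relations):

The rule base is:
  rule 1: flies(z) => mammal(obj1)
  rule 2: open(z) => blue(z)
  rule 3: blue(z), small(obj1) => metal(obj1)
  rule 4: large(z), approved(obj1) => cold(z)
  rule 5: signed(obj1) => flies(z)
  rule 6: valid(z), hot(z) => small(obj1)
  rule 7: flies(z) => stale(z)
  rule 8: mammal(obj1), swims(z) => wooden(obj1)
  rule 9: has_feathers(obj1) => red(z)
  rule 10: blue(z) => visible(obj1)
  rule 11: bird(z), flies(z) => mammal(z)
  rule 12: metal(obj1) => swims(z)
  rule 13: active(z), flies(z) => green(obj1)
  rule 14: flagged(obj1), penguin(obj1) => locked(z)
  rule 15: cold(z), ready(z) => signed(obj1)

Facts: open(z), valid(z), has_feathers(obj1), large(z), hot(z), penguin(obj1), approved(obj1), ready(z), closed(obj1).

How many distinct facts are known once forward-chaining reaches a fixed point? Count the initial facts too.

21

Round 1 fires rule 2, rule 4, rule 6, rule 9, giving blue(z), cold(z), small(obj1), red(z).
Round 2 fires rule 3, rule 10, rule 15, giving metal(obj1), visible(obj1), signed(obj1).
Round 3 fires rule 5, rule 12, giving flies(z), swims(z).
Round 4 fires rule 1, rule 7, giving mammal(obj1), stale(z).
Round 5 fires rule 8, giving wooden(obj1).
Closure: {approved(obj1), blue(z), closed(obj1), cold(z), flies(z), has_feathers(obj1), hot(z), large(z), mammal(obj1), metal(obj1), open(z), penguin(obj1), ready(z), red(z), signed(obj1), small(obj1), stale(z), swims(z), valid(z), visible(obj1), wooden(obj1)} — 21 facts.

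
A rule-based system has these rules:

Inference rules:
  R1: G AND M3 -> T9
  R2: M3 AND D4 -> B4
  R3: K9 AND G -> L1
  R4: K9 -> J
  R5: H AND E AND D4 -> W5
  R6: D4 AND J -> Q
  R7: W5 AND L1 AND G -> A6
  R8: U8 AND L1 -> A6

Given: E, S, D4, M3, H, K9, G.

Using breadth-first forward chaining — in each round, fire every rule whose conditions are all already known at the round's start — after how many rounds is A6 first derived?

Round 1: R1 [G AND M3 -> T9]; R2 [M3 AND D4 -> B4]; R3 [K9 AND G -> L1]; R4 [K9 -> J]; R5 [H AND E AND D4 -> W5]. Adds T9, B4, L1, J, W5.
Round 2: R6 [D4 AND J -> Q]; R7 [W5 AND L1 AND G -> A6]. Adds Q, A6.
A6 first appears in round 2.

2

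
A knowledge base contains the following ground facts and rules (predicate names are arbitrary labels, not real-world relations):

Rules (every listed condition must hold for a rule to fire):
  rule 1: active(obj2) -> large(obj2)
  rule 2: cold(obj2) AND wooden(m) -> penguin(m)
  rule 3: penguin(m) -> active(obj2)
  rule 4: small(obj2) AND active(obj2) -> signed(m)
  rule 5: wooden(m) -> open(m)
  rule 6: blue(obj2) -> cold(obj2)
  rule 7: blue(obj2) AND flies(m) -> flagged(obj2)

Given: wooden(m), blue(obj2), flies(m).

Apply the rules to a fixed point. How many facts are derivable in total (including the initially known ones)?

9

[1] rule 5 [wooden(m) -> open(m)]; rule 6 [blue(obj2) -> cold(obj2)]; rule 7 [blue(obj2) AND flies(m) -> flagged(obj2)]. ⇒ new: open(m), cold(obj2), flagged(obj2).
[2] rule 2 [cold(obj2) AND wooden(m) -> penguin(m)]. ⇒ new: penguin(m).
[3] rule 3 [penguin(m) -> active(obj2)]. ⇒ new: active(obj2).
[4] rule 1 [active(obj2) -> large(obj2)]. ⇒ new: large(obj2).
Closure: {active(obj2), blue(obj2), cold(obj2), flagged(obj2), flies(m), large(obj2), open(m), penguin(m), wooden(m)} — 9 facts.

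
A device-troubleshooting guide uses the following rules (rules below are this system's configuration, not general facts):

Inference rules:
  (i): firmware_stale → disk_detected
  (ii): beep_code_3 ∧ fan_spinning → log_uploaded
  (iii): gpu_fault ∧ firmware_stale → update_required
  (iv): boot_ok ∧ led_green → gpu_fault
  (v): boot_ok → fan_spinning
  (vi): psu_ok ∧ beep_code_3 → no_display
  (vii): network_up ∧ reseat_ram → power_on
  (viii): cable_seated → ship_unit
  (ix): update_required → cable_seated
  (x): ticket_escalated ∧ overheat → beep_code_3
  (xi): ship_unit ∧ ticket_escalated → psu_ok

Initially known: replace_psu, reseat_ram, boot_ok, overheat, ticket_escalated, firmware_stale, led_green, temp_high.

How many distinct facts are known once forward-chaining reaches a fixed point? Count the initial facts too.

18

Round 1: (i) [firmware_stale → disk_detected]; (iv) [boot_ok ∧ led_green → gpu_fault]; (v) [boot_ok → fan_spinning]; (x) [ticket_escalated ∧ overheat → beep_code_3]. Adds disk_detected, gpu_fault, fan_spinning, beep_code_3.
Round 2: (ii) [beep_code_3 ∧ fan_spinning → log_uploaded]; (iii) [gpu_fault ∧ firmware_stale → update_required]. Adds log_uploaded, update_required.
Round 3: (ix) [update_required → cable_seated]. Adds cable_seated.
Round 4: (viii) [cable_seated → ship_unit]. Adds ship_unit.
Round 5: (xi) [ship_unit ∧ ticket_escalated → psu_ok]. Adds psu_ok.
Round 6: (vi) [psu_ok ∧ beep_code_3 → no_display]. Adds no_display.
Closure: {beep_code_3, boot_ok, cable_seated, disk_detected, fan_spinning, firmware_stale, gpu_fault, led_green, log_uploaded, no_display, overheat, psu_ok, replace_psu, reseat_ram, ship_unit, temp_high, ticket_escalated, update_required} — 18 facts.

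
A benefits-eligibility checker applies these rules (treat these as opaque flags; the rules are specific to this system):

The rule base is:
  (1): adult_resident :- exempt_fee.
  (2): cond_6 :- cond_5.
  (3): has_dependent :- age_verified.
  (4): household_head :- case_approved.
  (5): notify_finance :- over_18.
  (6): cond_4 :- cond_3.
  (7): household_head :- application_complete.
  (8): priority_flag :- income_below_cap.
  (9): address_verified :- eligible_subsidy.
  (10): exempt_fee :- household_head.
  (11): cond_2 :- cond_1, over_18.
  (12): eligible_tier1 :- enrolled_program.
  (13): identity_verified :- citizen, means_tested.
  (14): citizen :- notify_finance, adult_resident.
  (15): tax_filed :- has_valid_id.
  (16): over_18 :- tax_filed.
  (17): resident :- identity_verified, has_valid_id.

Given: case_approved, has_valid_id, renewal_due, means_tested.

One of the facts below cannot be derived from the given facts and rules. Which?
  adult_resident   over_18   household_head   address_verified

address_verified

Round 1: (4) [household_head :- case_approved.]; (15) [tax_filed :- has_valid_id.]. New: household_head, tax_filed.
Round 2: (10) [exempt_fee :- household_head.]; (16) [over_18 :- tax_filed.]. New: exempt_fee, over_18.
Round 3: (1) [adult_resident :- exempt_fee.]; (5) [notify_finance :- over_18.]. New: adult_resident, notify_finance.
Round 4: (14) [citizen :- notify_finance, adult_resident.]. New: citizen.
Round 5: (13) [identity_verified :- citizen, means_tested.]. New: identity_verified.
Round 6: (17) [resident :- identity_verified, has_valid_id.]. New: resident.
Derived: over_18 (round 2), household_head (round 1), adult_resident (round 3). address_verified never appears in any round.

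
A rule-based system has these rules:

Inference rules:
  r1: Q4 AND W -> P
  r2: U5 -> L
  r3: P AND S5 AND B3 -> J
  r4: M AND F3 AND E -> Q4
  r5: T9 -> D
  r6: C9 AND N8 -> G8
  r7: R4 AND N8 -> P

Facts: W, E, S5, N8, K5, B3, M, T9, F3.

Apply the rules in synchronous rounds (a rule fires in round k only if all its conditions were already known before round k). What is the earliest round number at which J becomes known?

3

Round 1: r4 [M AND F3 AND E -> Q4]; r5 [T9 -> D]. Adds Q4, D.
Round 2: r1 [Q4 AND W -> P]. Adds P.
Round 3: r3 [P AND S5 AND B3 -> J]. Adds J.
J first appears in round 3.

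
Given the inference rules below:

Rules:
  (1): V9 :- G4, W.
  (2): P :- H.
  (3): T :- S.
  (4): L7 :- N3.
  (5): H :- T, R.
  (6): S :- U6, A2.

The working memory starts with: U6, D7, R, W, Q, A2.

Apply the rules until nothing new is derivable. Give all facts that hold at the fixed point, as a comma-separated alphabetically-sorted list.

[1] (6) [S :- U6, A2.]. ⇒ new: S.
[2] (3) [T :- S.]. ⇒ new: T.
[3] (5) [H :- T, R.]. ⇒ new: H.
[4] (2) [P :- H.]. ⇒ new: P.

A2, D7, H, P, Q, R, S, T, U6, W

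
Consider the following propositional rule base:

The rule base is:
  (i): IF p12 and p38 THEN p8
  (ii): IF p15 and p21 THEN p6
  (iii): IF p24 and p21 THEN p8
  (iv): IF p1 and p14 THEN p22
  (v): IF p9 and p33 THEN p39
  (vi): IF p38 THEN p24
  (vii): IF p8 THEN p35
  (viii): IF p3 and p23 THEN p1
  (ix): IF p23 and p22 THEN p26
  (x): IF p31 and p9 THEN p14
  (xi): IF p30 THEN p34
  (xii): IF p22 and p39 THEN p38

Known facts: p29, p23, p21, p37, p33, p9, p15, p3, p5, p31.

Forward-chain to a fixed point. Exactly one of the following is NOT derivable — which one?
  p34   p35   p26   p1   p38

p34

Round 1: (ii) [IF p15 and p21 THEN p6]; (v) [IF p9 and p33 THEN p39]; (viii) [IF p3 and p23 THEN p1]; (x) [IF p31 and p9 THEN p14]. New: p6, p39, p1, p14.
Round 2: (iv) [IF p1 and p14 THEN p22]. New: p22.
Round 3: (ix) [IF p23 and p22 THEN p26]; (xii) [IF p22 and p39 THEN p38]. New: p26, p38.
Round 4: (vi) [IF p38 THEN p24]. New: p24.
Round 5: (iii) [IF p24 and p21 THEN p8]. New: p8.
Round 6: (vii) [IF p8 THEN p35]. New: p35.
Derived: p35 (round 6), p26 (round 3), p1 (round 1), p38 (round 3). p34 never appears in any round.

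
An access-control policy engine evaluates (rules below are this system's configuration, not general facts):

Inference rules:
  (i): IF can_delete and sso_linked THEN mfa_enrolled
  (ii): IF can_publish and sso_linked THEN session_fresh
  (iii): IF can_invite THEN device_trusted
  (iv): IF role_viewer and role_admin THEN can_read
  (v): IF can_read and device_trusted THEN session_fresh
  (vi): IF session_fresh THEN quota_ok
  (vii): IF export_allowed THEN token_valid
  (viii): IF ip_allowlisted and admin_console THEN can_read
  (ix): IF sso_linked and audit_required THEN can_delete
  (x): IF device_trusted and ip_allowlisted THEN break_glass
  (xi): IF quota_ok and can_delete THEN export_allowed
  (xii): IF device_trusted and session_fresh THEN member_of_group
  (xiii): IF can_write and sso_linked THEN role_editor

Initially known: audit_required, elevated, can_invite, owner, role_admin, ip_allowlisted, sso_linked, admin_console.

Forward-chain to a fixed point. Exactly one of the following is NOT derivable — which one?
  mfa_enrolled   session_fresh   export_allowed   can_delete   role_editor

Round 1: (iii) [IF can_invite THEN device_trusted]; (viii) [IF ip_allowlisted and admin_console THEN can_read]; (ix) [IF sso_linked and audit_required THEN can_delete]. Adds device_trusted, can_read, can_delete.
Round 2: (i) [IF can_delete and sso_linked THEN mfa_enrolled]; (v) [IF can_read and device_trusted THEN session_fresh]; (x) [IF device_trusted and ip_allowlisted THEN break_glass]. Adds mfa_enrolled, session_fresh, break_glass.
Round 3: (vi) [IF session_fresh THEN quota_ok]; (xii) [IF device_trusted and session_fresh THEN member_of_group]. Adds quota_ok, member_of_group.
Round 4: (xi) [IF quota_ok and can_delete THEN export_allowed]. Adds export_allowed.
Round 5: (vii) [IF export_allowed THEN token_valid]. Adds token_valid.
Derived: export_allowed (round 4), mfa_enrolled (round 2), session_fresh (round 2), can_delete (round 1). role_editor never appears in any round.

role_editor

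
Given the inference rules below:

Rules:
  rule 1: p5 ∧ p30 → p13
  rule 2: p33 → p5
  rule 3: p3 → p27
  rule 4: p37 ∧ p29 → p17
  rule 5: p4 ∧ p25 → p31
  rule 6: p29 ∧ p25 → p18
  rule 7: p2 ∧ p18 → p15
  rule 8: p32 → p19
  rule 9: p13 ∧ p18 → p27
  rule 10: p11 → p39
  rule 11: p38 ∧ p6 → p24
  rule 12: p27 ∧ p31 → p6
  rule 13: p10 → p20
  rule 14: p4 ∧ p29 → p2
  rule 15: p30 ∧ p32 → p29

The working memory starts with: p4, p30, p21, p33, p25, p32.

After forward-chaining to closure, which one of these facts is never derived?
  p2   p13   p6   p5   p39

p39

Round 1 — rule 2, rule 5, rule 8, rule 15, derive p5, p31, p19, p29.
Round 2 — rule 1, rule 6, rule 14, derive p13, p18, p2.
Round 3 — rule 7, rule 9, derive p15, p27.
Round 4 — rule 12, derive p6.
Derived: p5 (round 1), p2 (round 2), p13 (round 2), p6 (round 4). p39 never appears in any round.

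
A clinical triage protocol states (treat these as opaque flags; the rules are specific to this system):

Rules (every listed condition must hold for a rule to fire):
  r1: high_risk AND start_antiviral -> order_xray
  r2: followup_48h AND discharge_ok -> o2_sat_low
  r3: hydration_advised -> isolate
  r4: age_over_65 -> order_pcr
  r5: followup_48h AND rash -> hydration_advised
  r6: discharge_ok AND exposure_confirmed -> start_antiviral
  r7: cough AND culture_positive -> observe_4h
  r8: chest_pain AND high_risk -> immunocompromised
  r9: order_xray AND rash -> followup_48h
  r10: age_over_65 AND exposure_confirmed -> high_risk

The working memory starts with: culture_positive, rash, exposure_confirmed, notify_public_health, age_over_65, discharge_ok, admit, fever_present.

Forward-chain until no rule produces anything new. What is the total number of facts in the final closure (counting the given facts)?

[1] r4 [age_over_65 -> order_pcr]; r6 [discharge_ok AND exposure_confirmed -> start_antiviral]; r10 [age_over_65 AND exposure_confirmed -> high_risk]. ⇒ new: order_pcr, start_antiviral, high_risk.
[2] r1 [high_risk AND start_antiviral -> order_xray]. ⇒ new: order_xray.
[3] r9 [order_xray AND rash -> followup_48h]. ⇒ new: followup_48h.
[4] r2 [followup_48h AND discharge_ok -> o2_sat_low]; r5 [followup_48h AND rash -> hydration_advised]. ⇒ new: o2_sat_low, hydration_advised.
[5] r3 [hydration_advised -> isolate]. ⇒ new: isolate.
Closure: {admit, age_over_65, culture_positive, discharge_ok, exposure_confirmed, fever_present, followup_48h, high_risk, hydration_advised, isolate, notify_public_health, o2_sat_low, order_pcr, order_xray, rash, start_antiviral} — 16 facts.

16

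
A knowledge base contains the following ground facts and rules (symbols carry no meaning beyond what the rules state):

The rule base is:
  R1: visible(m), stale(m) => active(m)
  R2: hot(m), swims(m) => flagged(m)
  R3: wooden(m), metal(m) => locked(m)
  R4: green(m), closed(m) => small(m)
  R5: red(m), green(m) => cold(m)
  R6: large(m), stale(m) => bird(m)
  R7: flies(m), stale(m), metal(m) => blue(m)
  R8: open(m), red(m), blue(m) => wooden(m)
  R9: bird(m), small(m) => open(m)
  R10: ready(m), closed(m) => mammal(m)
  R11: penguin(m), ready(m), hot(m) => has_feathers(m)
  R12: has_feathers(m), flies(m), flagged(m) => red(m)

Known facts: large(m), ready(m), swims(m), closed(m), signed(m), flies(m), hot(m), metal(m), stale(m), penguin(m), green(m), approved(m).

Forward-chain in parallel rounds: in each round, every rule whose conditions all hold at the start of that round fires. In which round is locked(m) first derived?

4

Round 1 — R2, R4, R6, R7, R10, R11, derive flagged(m), small(m), bird(m), blue(m), mammal(m), has_feathers(m).
Round 2 — R9, R12, derive open(m), red(m).
Round 3 — R5, R8, derive cold(m), wooden(m).
Round 4 — R3, derive locked(m).
locked(m) first appears in round 4.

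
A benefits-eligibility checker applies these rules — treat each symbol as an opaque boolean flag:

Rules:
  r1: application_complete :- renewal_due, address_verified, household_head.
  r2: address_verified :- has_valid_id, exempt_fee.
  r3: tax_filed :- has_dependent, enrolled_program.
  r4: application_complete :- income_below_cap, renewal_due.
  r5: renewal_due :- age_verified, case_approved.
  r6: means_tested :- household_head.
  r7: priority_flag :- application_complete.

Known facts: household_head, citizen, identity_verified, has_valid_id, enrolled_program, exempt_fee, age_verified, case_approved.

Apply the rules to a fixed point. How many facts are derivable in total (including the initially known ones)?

Round 1: r2 [address_verified :- has_valid_id, exempt_fee.]; r5 [renewal_due :- age_verified, case_approved.]; r6 [means_tested :- household_head.]. Adds address_verified, renewal_due, means_tested.
Round 2: r1 [application_complete :- renewal_due, address_verified, household_head.]. Adds application_complete.
Round 3: r7 [priority_flag :- application_complete.]. Adds priority_flag.
Closure: {address_verified, age_verified, application_complete, case_approved, citizen, enrolled_program, exempt_fee, has_valid_id, household_head, identity_verified, means_tested, priority_flag, renewal_due} — 13 facts.

13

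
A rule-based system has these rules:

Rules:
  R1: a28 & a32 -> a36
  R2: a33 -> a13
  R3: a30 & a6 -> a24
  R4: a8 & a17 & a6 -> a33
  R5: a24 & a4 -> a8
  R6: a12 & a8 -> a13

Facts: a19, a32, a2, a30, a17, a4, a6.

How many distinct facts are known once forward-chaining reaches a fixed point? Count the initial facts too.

Round 1 — R3, derive a24.
Round 2 — R5, derive a8.
Round 3 — R4, derive a33.
Round 4 — R2, derive a13.
Closure: {a13, a17, a19, a2, a24, a30, a32, a33, a4, a6, a8} — 11 facts.

11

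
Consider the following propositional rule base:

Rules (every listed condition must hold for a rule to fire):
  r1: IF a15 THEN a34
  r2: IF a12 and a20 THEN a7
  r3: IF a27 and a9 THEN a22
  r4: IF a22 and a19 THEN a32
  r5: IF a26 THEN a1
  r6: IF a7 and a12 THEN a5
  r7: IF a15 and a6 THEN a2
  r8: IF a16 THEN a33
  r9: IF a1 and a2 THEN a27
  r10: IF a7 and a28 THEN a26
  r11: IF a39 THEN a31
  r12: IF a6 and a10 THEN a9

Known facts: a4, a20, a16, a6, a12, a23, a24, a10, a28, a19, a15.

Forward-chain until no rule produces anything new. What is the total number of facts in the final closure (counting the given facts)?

Round 1: r1 [IF a15 THEN a34]; r2 [IF a12 and a20 THEN a7]; r7 [IF a15 and a6 THEN a2]; r8 [IF a16 THEN a33]; r12 [IF a6 and a10 THEN a9]. New: a34, a7, a2, a33, a9.
Round 2: r6 [IF a7 and a12 THEN a5]; r10 [IF a7 and a28 THEN a26]. New: a5, a26.
Round 3: r5 [IF a26 THEN a1]. New: a1.
Round 4: r9 [IF a1 and a2 THEN a27]. New: a27.
Round 5: r3 [IF a27 and a9 THEN a22]. New: a22.
Round 6: r4 [IF a22 and a19 THEN a32]. New: a32.
Closure: {a1, a10, a12, a15, a16, a19, a2, a20, a22, a23, a24, a26, a27, a28, a32, a33, a34, a4, a5, a6, a7, a9} — 22 facts.

22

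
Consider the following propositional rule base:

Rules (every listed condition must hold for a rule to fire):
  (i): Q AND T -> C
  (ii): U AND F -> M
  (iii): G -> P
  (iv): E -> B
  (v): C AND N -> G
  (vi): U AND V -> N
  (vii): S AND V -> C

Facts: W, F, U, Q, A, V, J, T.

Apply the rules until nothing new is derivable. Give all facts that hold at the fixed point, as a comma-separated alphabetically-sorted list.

Round 1: (i) [Q AND T -> C]; (ii) [U AND F -> M]; (vi) [U AND V -> N]. Adds C, M, N.
Round 2: (v) [C AND N -> G]. Adds G.
Round 3: (iii) [G -> P]. Adds P.

A, C, F, G, J, M, N, P, Q, T, U, V, W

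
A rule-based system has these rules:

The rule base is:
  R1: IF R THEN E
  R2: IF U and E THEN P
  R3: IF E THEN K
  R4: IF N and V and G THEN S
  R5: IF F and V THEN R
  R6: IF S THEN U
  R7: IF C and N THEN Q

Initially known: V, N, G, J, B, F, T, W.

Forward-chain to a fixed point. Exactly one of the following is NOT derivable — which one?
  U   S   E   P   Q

[1] R4 [IF N and V and G THEN S]; R5 [IF F and V THEN R]. ⇒ new: S, R.
[2] R1 [IF R THEN E]; R6 [IF S THEN U]. ⇒ new: E, U.
[3] R2 [IF U and E THEN P]; R3 [IF E THEN K]. ⇒ new: P, K.
Derived: S (round 1), P (round 3), U (round 2), E (round 2). Q never appears in any round.

Q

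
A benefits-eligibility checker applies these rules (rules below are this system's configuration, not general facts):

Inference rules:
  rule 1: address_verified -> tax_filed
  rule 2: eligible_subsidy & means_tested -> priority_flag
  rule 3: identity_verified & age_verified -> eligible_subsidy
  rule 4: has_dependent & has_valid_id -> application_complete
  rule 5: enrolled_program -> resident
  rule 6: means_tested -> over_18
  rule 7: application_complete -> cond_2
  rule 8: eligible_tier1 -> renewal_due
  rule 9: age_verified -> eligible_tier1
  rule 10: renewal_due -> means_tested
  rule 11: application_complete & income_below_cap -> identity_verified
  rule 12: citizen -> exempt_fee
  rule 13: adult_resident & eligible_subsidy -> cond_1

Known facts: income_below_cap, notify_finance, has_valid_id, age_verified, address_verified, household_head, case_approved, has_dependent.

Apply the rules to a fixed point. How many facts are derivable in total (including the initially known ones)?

Round 1: rule 1 [address_verified -> tax_filed]; rule 4 [has_dependent & has_valid_id -> application_complete]; rule 9 [age_verified -> eligible_tier1]. Adds tax_filed, application_complete, eligible_tier1.
Round 2: rule 7 [application_complete -> cond_2]; rule 8 [eligible_tier1 -> renewal_due]; rule 11 [application_complete & income_below_cap -> identity_verified]. Adds cond_2, renewal_due, identity_verified.
Round 3: rule 3 [identity_verified & age_verified -> eligible_subsidy]; rule 10 [renewal_due -> means_tested]. Adds eligible_subsidy, means_tested.
Round 4: rule 2 [eligible_subsidy & means_tested -> priority_flag]; rule 6 [means_tested -> over_18]. Adds priority_flag, over_18.
Closure: {address_verified, age_verified, application_complete, case_approved, cond_2, eligible_subsidy, eligible_tier1, has_dependent, has_valid_id, household_head, identity_verified, income_below_cap, means_tested, notify_finance, over_18, priority_flag, renewal_due, tax_filed} — 18 facts.

18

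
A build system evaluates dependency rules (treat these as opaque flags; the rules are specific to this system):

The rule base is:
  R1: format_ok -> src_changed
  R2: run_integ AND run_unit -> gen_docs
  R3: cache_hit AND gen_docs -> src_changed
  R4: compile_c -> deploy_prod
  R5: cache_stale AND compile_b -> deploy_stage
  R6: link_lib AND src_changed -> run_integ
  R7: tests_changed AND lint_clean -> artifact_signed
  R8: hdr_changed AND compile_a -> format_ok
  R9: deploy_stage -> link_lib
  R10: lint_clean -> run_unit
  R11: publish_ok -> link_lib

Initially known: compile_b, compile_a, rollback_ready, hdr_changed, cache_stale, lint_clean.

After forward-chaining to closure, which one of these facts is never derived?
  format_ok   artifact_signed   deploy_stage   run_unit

artifact_signed

Round 1: R5 [cache_stale AND compile_b -> deploy_stage]; R8 [hdr_changed AND compile_a -> format_ok]; R10 [lint_clean -> run_unit]. New: deploy_stage, format_ok, run_unit.
Round 2: R1 [format_ok -> src_changed]; R9 [deploy_stage -> link_lib]. New: src_changed, link_lib.
Round 3: R6 [link_lib AND src_changed -> run_integ]. New: run_integ.
Round 4: R2 [run_integ AND run_unit -> gen_docs]. New: gen_docs.
Derived: deploy_stage (round 1), run_unit (round 1), format_ok (round 1). artifact_signed never appears in any round.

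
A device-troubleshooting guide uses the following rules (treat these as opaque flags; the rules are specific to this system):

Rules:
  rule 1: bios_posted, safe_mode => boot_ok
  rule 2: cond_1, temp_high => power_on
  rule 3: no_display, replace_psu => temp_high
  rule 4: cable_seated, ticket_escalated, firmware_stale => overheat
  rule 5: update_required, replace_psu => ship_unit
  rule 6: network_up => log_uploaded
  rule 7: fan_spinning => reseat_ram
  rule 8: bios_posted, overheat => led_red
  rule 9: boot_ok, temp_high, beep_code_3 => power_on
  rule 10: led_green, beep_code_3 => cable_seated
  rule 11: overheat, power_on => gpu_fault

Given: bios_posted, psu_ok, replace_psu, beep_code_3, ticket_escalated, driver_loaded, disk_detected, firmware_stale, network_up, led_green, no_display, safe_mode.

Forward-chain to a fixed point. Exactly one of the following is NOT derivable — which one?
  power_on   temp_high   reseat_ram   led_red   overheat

reseat_ram

Round 1 — rule 1, rule 3, rule 6, rule 10, derive boot_ok, temp_high, log_uploaded, cable_seated.
Round 2 — rule 4, rule 9, derive overheat, power_on.
Round 3 — rule 8, rule 11, derive led_red, gpu_fault.
Derived: temp_high (round 1), power_on (round 2), led_red (round 3), overheat (round 2). reseat_ram never appears in any round.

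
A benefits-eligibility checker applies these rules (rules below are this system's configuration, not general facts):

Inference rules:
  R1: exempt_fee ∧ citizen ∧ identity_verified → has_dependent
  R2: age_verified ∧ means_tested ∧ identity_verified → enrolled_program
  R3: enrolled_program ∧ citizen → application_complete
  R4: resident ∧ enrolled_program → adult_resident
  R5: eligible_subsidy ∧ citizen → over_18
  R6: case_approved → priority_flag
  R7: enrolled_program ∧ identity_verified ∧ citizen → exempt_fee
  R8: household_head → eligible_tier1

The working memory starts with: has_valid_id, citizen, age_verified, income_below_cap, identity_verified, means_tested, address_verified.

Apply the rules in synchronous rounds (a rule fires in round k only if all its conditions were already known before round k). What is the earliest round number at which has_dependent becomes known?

Round 1 fires R2, giving enrolled_program.
Round 2 fires R3, R7, giving application_complete, exempt_fee.
Round 3 fires R1, giving has_dependent.
has_dependent first appears in round 3.

3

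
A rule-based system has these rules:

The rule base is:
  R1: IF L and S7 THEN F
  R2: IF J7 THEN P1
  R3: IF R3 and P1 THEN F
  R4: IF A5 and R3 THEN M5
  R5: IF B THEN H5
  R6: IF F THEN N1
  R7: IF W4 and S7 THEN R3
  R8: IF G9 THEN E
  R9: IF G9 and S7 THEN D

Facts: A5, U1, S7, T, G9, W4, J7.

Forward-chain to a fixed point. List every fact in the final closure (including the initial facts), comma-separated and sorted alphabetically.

A5, D, E, F, G9, J7, M5, N1, P1, R3, S7, T, U1, W4

Round 1 — R2, R7, R8, R9, derive P1, R3, E, D.
Round 2 — R3, R4, derive F, M5.
Round 3 — R6, derive N1.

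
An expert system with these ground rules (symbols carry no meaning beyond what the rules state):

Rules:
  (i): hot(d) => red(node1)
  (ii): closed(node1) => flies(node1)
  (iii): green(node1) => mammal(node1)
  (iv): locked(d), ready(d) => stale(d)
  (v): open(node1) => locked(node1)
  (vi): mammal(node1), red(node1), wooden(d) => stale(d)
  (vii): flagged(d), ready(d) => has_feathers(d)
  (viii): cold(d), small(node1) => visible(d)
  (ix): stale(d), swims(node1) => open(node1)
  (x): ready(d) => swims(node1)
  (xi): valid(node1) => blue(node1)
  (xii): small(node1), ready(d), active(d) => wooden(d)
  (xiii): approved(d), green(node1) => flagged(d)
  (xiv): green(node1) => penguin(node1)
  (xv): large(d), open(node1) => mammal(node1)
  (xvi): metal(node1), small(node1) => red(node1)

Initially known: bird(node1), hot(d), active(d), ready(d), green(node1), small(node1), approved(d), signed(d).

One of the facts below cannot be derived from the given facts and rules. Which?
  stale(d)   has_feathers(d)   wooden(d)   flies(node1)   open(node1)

Round 1 — (i), (iii), (x), (xii), (xiii), (xiv), derive red(node1), mammal(node1), swims(node1), wooden(d), flagged(d), penguin(node1).
Round 2 — (vi), (vii), derive stale(d), has_feathers(d).
Round 3 — (ix), derive open(node1).
Round 4 — (v), derive locked(node1).
Derived: wooden(d) (round 1), open(node1) (round 3), has_feathers(d) (round 2), stale(d) (round 2). flies(node1) never appears in any round.

flies(node1)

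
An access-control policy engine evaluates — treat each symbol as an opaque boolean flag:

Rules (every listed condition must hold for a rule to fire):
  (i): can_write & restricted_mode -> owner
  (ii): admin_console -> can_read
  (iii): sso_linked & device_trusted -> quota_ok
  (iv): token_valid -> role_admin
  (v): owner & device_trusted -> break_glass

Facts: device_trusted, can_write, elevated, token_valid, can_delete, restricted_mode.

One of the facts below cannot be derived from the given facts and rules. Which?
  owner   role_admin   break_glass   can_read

can_read

[1] (i) [can_write & restricted_mode -> owner]; (iv) [token_valid -> role_admin]. ⇒ new: owner, role_admin.
[2] (v) [owner & device_trusted -> break_glass]. ⇒ new: break_glass.
Derived: role_admin (round 1), owner (round 1), break_glass (round 2). can_read never appears in any round.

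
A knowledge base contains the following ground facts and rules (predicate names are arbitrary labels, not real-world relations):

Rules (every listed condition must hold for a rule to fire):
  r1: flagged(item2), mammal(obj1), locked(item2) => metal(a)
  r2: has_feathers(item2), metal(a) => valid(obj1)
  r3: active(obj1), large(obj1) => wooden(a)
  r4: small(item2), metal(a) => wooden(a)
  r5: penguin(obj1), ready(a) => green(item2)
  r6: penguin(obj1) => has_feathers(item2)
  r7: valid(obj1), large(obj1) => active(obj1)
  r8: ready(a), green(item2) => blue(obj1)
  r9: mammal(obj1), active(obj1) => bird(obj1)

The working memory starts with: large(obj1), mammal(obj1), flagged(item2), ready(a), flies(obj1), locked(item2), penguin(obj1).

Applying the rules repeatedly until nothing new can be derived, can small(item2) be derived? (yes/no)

Round 1 fires r1, r5, r6, giving metal(a), green(item2), has_feathers(item2).
Round 2 fires r2, r8, giving valid(obj1), blue(obj1).
Round 3 fires r7, giving active(obj1).
Round 4 fires r3, r9, giving wooden(a), bird(obj1).
Fixed point reached. No rule has small(item2) as a consequent, and it is not given.

no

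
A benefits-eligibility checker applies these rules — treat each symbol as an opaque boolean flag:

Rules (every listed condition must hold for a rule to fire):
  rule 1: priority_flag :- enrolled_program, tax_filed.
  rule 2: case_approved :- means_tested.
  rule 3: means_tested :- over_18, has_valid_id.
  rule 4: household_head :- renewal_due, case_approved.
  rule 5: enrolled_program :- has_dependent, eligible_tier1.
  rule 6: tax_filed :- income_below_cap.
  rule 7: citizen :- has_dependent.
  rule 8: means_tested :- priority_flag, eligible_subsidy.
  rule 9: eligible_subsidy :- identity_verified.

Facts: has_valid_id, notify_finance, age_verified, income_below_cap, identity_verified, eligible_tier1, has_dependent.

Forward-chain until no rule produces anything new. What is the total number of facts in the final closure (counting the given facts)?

14

[1] rule 5 [enrolled_program :- has_dependent, eligible_tier1.]; rule 6 [tax_filed :- income_below_cap.]; rule 7 [citizen :- has_dependent.]; rule 9 [eligible_subsidy :- identity_verified.]. ⇒ new: enrolled_program, tax_filed, citizen, eligible_subsidy.
[2] rule 1 [priority_flag :- enrolled_program, tax_filed.]. ⇒ new: priority_flag.
[3] rule 8 [means_tested :- priority_flag, eligible_subsidy.]. ⇒ new: means_tested.
[4] rule 2 [case_approved :- means_tested.]. ⇒ new: case_approved.
Closure: {age_verified, case_approved, citizen, eligible_subsidy, eligible_tier1, enrolled_program, has_dependent, has_valid_id, identity_verified, income_below_cap, means_tested, notify_finance, priority_flag, tax_filed} — 14 facts.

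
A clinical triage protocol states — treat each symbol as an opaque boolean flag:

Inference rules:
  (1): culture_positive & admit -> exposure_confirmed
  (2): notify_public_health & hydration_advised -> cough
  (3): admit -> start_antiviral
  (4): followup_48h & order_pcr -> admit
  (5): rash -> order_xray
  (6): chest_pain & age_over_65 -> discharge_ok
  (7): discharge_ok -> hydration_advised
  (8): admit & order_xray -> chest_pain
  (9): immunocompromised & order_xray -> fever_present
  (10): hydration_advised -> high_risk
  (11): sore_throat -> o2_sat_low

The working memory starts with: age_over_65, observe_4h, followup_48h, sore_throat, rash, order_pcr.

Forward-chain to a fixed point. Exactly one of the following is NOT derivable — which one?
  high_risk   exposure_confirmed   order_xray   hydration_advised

exposure_confirmed

Round 1 — (4), (5), (11), derive admit, order_xray, o2_sat_low.
Round 2 — (3), (8), derive start_antiviral, chest_pain.
Round 3 — (6), derive discharge_ok.
Round 4 — (7), derive hydration_advised.
Round 5 — (10), derive high_risk.
Derived: order_xray (round 1), high_risk (round 5), hydration_advised (round 4). exposure_confirmed never appears in any round.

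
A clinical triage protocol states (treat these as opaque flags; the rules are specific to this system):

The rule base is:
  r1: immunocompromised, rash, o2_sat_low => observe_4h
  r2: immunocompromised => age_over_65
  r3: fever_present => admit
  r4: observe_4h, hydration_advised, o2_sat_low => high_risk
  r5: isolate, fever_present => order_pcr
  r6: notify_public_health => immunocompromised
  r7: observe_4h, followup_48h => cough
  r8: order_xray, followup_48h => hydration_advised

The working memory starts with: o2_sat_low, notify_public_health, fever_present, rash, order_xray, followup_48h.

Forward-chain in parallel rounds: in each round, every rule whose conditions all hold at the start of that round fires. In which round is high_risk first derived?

3

Round 1 — r3, r6, r8, derive admit, immunocompromised, hydration_advised.
Round 2 — r1, r2, derive observe_4h, age_over_65.
Round 3 — r4, r7, derive high_risk, cough.
high_risk first appears in round 3.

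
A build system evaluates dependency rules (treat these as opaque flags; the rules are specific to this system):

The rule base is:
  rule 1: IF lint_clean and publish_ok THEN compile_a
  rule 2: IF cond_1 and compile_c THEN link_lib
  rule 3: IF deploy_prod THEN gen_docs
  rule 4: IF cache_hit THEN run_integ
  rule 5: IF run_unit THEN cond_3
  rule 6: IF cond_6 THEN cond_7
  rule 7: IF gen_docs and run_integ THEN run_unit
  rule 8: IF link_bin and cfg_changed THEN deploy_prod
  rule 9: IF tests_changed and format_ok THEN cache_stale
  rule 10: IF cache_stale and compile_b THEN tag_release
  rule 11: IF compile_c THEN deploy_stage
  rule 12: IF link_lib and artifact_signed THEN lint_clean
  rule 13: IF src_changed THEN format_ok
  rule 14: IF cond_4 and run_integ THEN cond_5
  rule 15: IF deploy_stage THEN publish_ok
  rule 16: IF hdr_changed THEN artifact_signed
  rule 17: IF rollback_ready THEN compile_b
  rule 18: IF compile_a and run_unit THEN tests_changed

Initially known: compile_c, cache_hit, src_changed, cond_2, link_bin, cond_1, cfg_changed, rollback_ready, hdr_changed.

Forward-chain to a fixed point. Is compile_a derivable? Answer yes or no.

Round 1: rule 2 [IF cond_1 and compile_c THEN link_lib]; rule 4 [IF cache_hit THEN run_integ]; rule 8 [IF link_bin and cfg_changed THEN deploy_prod]; rule 11 [IF compile_c THEN deploy_stage]; rule 13 [IF src_changed THEN format_ok]; rule 16 [IF hdr_changed THEN artifact_signed]; rule 17 [IF rollback_ready THEN compile_b]. New: link_lib, run_integ, deploy_prod, deploy_stage, format_ok, artifact_signed, compile_b.
Round 2: rule 3 [IF deploy_prod THEN gen_docs]; rule 12 [IF link_lib and artifact_signed THEN lint_clean]; rule 15 [IF deploy_stage THEN publish_ok]. New: gen_docs, lint_clean, publish_ok.
Round 3: rule 1 [IF lint_clean and publish_ok THEN compile_a]; rule 7 [IF gen_docs and run_integ THEN run_unit]. New: compile_a, run_unit.
Round 4: rule 5 [IF run_unit THEN cond_3]; rule 18 [IF compile_a and run_unit THEN tests_changed]. New: cond_3, tests_changed.
Round 5: rule 9 [IF tests_changed and format_ok THEN cache_stale]. New: cache_stale.
Round 6: rule 10 [IF cache_stale and compile_b THEN tag_release]. New: tag_release.
compile_a appears in round 3, so it is derivable.

yes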